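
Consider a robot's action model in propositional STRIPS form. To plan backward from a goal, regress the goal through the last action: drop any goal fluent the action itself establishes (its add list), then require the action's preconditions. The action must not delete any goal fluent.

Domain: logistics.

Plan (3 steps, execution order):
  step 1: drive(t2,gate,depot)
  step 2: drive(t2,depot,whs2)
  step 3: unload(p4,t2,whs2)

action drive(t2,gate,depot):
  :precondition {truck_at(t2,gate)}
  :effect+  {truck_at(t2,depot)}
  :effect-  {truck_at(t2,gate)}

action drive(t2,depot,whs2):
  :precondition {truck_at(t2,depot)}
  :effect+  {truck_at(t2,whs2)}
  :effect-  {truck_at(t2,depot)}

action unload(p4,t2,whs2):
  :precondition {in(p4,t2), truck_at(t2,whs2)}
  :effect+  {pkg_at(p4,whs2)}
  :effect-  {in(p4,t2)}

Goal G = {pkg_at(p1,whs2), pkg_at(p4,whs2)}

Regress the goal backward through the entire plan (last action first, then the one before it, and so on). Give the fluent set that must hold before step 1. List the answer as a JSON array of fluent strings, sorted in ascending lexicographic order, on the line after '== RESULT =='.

Regress step by step:
  through step 3 (unload(p4,t2,whs2)): drop {pkg_at(p4,whs2)}, keep {pkg_at(p1,whs2)}, require {in(p4,t2), truck_at(t2,whs2)}
    → {in(p4,t2), pkg_at(p1,whs2), truck_at(t2,whs2)}
  through step 2 (drive(t2,depot,whs2)): drop {truck_at(t2,whs2)}, keep {in(p4,t2), pkg_at(p1,whs2)}, require {truck_at(t2,depot)}
    → {in(p4,t2), pkg_at(p1,whs2), truck_at(t2,depot)}
  through step 1 (drive(t2,gate,depot)): drop {truck_at(t2,depot)}, keep {in(p4,t2), pkg_at(p1,whs2)}, require {truck_at(t2,gate)}
    → {in(p4,t2), pkg_at(p1,whs2), truck_at(t2,gate)}

== RESULT ==
["in(p4,t2)", "pkg_at(p1,whs2)", "truck_at(t2,gate)"]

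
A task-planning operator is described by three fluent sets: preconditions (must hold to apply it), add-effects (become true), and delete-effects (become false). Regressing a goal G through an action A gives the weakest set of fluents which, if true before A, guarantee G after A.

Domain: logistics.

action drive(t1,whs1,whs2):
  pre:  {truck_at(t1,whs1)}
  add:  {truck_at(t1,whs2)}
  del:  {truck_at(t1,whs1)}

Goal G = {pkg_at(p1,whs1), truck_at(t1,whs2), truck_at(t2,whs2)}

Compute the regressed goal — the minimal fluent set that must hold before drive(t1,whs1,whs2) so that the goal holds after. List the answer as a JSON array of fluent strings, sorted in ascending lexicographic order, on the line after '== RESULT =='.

Regress:
  G ∩ del = {}  (empty — regression defined)
  G \ add = {pkg_at(p1,whs1), truck_at(t1,whs2), truck_at(t2,whs2)} \ {truck_at(t1,whs2)} = {pkg_at(p1,whs1), truck_at(t2,whs2)}
  ∪ pre   = {pkg_at(p1,whs1), truck_at(t2,whs2)} ∪ {truck_at(t1,whs1)}
          = {pkg_at(p1,whs1), truck_at(t1,whs1), truck_at(t2,whs2)}

== RESULT ==
["pkg_at(p1,whs1)", "truck_at(t1,whs1)", "truck_at(t2,whs2)"]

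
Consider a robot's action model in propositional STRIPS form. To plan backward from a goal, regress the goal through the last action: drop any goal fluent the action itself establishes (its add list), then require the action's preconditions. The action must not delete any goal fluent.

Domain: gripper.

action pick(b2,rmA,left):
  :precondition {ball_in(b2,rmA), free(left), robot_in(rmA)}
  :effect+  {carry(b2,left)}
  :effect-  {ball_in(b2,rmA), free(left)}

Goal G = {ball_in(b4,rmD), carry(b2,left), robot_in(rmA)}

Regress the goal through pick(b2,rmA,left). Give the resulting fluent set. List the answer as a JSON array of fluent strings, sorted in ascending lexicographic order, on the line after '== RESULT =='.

Regress:
  G ∩ del = {}  (empty — regression defined)
  G \ add = {ball_in(b4,rmD), carry(b2,left), robot_in(rmA)} \ {carry(b2,left)} = {ball_in(b4,rmD), robot_in(rmA)}
  ∪ pre   = {ball_in(b4,rmD), robot_in(rmA)} ∪ {ball_in(b2,rmA), free(left), robot_in(rmA)}
          = {ball_in(b2,rmA), ball_in(b4,rmD), free(left), robot_in(rmA)}

== RESULT ==
["ball_in(b2,rmA)", "ball_in(b4,rmD)", "free(left)", "robot_in(rmA)"]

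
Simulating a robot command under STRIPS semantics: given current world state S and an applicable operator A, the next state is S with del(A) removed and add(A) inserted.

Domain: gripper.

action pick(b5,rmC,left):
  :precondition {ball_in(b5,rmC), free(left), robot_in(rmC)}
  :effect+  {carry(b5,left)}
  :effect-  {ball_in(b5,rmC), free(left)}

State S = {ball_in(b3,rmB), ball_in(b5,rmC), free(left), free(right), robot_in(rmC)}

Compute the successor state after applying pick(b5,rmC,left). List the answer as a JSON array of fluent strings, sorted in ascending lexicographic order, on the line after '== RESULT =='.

Progress:
  pre ⊆ S: {ball_in(b5,rmC), free(left), robot_in(rmC)} ⊆ S  — applicable
  S \ del = {ball_in(b3,rmB), free(right), robot_in(rmC)}
  ∪ add   = {ball_in(b3,rmB), carry(b5,left), free(right), robot_in(rmC)}

== RESULT ==
["ball_in(b3,rmB)", "carry(b5,left)", "free(right)", "robot_in(rmC)"]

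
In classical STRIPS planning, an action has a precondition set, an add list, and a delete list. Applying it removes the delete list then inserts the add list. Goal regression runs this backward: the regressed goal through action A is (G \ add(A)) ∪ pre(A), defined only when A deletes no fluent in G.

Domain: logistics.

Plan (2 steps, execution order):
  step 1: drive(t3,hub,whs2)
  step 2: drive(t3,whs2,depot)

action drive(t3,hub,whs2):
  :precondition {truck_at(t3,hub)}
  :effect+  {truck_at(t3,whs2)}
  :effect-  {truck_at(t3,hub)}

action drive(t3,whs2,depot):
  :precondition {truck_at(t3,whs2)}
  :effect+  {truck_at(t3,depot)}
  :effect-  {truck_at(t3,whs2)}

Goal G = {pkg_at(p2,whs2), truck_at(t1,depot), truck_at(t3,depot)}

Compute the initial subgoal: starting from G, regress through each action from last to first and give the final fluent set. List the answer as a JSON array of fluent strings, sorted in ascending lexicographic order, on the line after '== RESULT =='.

Work backward from the goal:
  through step 2 (drive(t3,whs2,depot)): drop {truck_at(t3,depot)}, keep {pkg_at(p2,whs2), truck_at(t1,depot)}, require {truck_at(t3,whs2)}
    → {pkg_at(p2,whs2), truck_at(t1,depot), truck_at(t3,whs2)}
  through step 1 (drive(t3,hub,whs2)): drop {truck_at(t3,whs2)}, keep {pkg_at(p2,whs2), truck_at(t1,depot)}, require {truck_at(t3,hub)}
    → {pkg_at(p2,whs2), truck_at(t1,depot), truck_at(t3,hub)}

== RESULT ==
["pkg_at(p2,whs2)", "truck_at(t1,depot)", "truck_at(t3,hub)"]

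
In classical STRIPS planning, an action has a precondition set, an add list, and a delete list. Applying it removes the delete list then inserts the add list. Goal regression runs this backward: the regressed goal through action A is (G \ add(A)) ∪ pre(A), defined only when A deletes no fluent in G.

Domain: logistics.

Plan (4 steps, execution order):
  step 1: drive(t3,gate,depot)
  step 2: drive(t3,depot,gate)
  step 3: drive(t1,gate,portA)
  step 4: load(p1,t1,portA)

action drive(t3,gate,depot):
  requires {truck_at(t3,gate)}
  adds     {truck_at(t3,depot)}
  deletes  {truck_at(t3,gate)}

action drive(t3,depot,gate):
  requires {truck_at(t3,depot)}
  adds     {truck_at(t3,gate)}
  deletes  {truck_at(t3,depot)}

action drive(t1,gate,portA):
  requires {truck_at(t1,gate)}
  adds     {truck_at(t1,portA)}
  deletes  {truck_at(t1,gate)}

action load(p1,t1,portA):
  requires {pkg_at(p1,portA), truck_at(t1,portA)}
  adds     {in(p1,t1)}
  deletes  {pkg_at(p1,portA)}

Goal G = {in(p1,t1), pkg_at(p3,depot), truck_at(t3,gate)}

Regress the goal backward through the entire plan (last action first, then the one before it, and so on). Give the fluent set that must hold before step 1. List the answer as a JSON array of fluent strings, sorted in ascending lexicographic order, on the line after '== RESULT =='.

Regress step by step:
  through step 4 (load(p1,t1,portA)): drop {in(p1,t1)}, keep {pkg_at(p3,depot), truck_at(t3,gate)}, require {pkg_at(p1,portA), truck_at(t1,portA)}
    → {pkg_at(p1,portA), pkg_at(p3,depot), truck_at(t1,portA), truck_at(t3,gate)}
  through step 3 (drive(t1,gate,portA)): drop {truck_at(t1,portA)}, keep {pkg_at(p1,portA), pkg_at(p3,depot), truck_at(t3,gate)}, require {truck_at(t1,gate)}
    → {pkg_at(p1,portA), pkg_at(p3,depot), truck_at(t1,gate), truck_at(t3,gate)}
  through step 2 (drive(t3,depot,gate)): drop {truck_at(t3,gate)}, keep {pkg_at(p1,portA), pkg_at(p3,depot), truck_at(t1,gate)}, require {truck_at(t3,depot)}
    → {pkg_at(p1,portA), pkg_at(p3,depot), truck_at(t1,gate), truck_at(t3,depot)}
  through step 1 (drive(t3,gate,depot)): drop {truck_at(t3,depot)}, keep {pkg_at(p1,portA), pkg_at(p3,depot), truck_at(t1,gate)}, require {truck_at(t3,gate)}
    → {pkg_at(p1,portA), pkg_at(p3,depot), truck_at(t1,gate), truck_at(t3,gate)}

== RESULT ==
["pkg_at(p1,portA)", "pkg_at(p3,depot)", "truck_at(t1,gate)", "truck_at(t3,gate)"]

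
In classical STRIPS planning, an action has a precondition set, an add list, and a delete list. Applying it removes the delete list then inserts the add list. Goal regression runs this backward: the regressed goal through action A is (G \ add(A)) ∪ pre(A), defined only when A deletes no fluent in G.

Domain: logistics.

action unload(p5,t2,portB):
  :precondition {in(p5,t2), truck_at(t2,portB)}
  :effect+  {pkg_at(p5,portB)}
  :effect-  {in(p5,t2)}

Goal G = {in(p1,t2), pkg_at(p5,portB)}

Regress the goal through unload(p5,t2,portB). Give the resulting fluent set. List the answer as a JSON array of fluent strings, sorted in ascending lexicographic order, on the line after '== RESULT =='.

Regress:
  G ∩ del = {}  (empty — regression defined)
  G \ add = {in(p1,t2), pkg_at(p5,portB)} \ {pkg_at(p5,portB)} = {in(p1,t2)}
  ∪ pre   = {in(p1,t2)} ∪ {in(p5,t2), truck_at(t2,portB)}
          = {in(p1,t2), in(p5,t2), truck_at(t2,portB)}

== RESULT ==
["in(p1,t2)", "in(p5,t2)", "truck_at(t2,portB)"]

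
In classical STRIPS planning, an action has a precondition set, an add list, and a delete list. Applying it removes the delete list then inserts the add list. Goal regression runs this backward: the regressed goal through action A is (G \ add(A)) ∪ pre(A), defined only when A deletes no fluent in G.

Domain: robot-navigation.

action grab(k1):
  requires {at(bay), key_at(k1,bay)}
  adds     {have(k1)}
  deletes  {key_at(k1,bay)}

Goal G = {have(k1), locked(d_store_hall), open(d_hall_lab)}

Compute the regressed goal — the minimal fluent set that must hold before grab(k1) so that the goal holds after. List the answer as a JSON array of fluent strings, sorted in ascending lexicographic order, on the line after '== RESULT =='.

Regress:
  G ∩ del = {}  (empty — regression defined)
  G \ add = {have(k1), locked(d_store_hall), open(d_hall_lab)} \ {have(k1)} = {locked(d_store_hall), open(d_hall_lab)}
  ∪ pre   = {locked(d_store_hall), open(d_hall_lab)} ∪ {at(bay), key_at(k1,bay)}
          = {at(bay), key_at(k1,bay), locked(d_store_hall), open(d_hall_lab)}

== RESULT ==
["at(bay)", "key_at(k1,bay)", "locked(d_store_hall)", "open(d_hall_lab)"]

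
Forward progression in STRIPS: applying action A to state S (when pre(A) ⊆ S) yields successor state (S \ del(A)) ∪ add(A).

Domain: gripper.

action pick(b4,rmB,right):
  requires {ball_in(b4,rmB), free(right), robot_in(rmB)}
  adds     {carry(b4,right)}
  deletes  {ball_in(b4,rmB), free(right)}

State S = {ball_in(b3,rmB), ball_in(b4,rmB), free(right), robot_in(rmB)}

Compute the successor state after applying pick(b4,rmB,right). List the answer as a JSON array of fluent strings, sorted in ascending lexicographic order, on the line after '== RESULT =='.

Progress:
  pre ⊆ S: {ball_in(b4,rmB), free(right), robot_in(rmB)} ⊆ S  — applicable
  S \ del = {ball_in(b3,rmB), robot_in(rmB)}
  ∪ add   = {ball_in(b3,rmB), carry(b4,right), robot_in(rmB)}

== RESULT ==
["ball_in(b3,rmB)", "carry(b4,right)", "robot_in(rmB)"]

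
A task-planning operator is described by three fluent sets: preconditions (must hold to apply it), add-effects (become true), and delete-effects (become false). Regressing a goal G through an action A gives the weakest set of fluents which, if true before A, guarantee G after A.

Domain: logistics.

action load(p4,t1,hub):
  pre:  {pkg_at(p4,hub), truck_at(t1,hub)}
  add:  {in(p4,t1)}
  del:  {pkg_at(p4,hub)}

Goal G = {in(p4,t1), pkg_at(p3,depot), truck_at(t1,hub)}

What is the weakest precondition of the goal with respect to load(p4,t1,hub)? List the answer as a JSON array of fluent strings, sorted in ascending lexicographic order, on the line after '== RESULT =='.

Compute (G \ add) ∪ pre:
  G ∩ del = {}  (empty — regression defined)
  G \ add = {in(p4,t1), pkg_at(p3,depot), truck_at(t1,hub)} \ {in(p4,t1)} = {pkg_at(p3,depot), truck_at(t1,hub)}
  ∪ pre   = {pkg_at(p3,depot), truck_at(t1,hub)} ∪ {pkg_at(p4,hub), truck_at(t1,hub)}
          = {pkg_at(p3,depot), pkg_at(p4,hub), truck_at(t1,hub)}

== RESULT ==
["pkg_at(p3,depot)", "pkg_at(p4,hub)", "truck_at(t1,hub)"]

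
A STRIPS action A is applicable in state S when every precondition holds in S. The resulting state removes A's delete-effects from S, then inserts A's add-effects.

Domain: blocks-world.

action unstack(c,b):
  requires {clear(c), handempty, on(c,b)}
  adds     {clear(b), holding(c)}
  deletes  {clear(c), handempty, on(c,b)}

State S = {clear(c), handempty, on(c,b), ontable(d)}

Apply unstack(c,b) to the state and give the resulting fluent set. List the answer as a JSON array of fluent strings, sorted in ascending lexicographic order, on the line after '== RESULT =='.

Compute (S \ del) ∪ add:
  pre ⊆ S: {clear(c), handempty, on(c,b)} ⊆ S  — applicable
  S \ del = {ontable(d)}
  ∪ add   = {clear(b), holding(c), ontable(d)}

== RESULT ==
["clear(b)", "holding(c)", "ontable(d)"]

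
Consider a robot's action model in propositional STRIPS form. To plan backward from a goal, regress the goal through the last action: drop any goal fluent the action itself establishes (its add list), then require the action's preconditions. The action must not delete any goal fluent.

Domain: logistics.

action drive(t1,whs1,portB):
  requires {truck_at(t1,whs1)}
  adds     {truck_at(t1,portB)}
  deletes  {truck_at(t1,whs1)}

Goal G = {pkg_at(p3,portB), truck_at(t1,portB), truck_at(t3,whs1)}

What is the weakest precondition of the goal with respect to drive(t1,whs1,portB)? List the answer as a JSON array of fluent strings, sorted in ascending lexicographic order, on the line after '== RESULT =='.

Compute (G \ add) ∪ pre:
  G ∩ del = {}  (empty — regression defined)
  G \ add = {pkg_at(p3,portB), truck_at(t1,portB), truck_at(t3,whs1)} \ {truck_at(t1,portB)} = {pkg_at(p3,portB), truck_at(t3,whs1)}
  ∪ pre   = {pkg_at(p3,portB), truck_at(t3,whs1)} ∪ {truck_at(t1,whs1)}
          = {pkg_at(p3,portB), truck_at(t1,whs1), truck_at(t3,whs1)}

== RESULT ==
["pkg_at(p3,portB)", "truck_at(t1,whs1)", "truck_at(t3,whs1)"]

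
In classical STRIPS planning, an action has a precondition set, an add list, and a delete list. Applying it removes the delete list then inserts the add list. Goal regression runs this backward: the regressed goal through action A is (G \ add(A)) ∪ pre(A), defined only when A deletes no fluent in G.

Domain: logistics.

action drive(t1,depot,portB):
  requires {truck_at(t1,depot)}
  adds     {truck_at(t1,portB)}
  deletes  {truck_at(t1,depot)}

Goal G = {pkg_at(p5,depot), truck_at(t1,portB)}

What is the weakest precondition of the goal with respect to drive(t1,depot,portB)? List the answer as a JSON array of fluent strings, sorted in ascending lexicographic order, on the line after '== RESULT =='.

Regress:
  G ∩ del = {}  (empty — regression defined)
  G \ add = {pkg_at(p5,depot), truck_at(t1,portB)} \ {truck_at(t1,portB)} = {pkg_at(p5,depot)}
  ∪ pre   = {pkg_at(p5,depot)} ∪ {truck_at(t1,depot)}
          = {pkg_at(p5,depot), truck_at(t1,depot)}

== RESULT ==
["pkg_at(p5,depot)", "truck_at(t1,depot)"]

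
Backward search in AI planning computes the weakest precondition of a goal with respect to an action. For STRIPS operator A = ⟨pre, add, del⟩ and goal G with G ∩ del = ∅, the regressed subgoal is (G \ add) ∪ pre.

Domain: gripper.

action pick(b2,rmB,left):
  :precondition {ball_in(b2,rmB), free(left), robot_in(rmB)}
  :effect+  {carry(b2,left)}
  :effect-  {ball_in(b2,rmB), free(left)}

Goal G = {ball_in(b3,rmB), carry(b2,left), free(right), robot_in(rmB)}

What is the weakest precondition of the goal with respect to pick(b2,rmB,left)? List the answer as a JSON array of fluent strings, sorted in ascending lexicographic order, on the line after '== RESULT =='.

Compute (G \ add) ∪ pre:
  G ∩ del = {}  (empty — regression defined)
  G \ add = {ball_in(b3,rmB), carry(b2,left), free(right), robot_in(rmB)} \ {carry(b2,left)} = {ball_in(b3,rmB), free(right), robot_in(rmB)}
  ∪ pre   = {ball_in(b3,rmB), free(right), robot_in(rmB)} ∪ {ball_in(b2,rmB), free(left), robot_in(rmB)}
          = {ball_in(b2,rmB), ball_in(b3,rmB), free(left), free(right), robot_in(rmB)}

== RESULT ==
["ball_in(b2,rmB)", "ball_in(b3,rmB)", "free(left)", "free(right)", "robot_in(rmB)"]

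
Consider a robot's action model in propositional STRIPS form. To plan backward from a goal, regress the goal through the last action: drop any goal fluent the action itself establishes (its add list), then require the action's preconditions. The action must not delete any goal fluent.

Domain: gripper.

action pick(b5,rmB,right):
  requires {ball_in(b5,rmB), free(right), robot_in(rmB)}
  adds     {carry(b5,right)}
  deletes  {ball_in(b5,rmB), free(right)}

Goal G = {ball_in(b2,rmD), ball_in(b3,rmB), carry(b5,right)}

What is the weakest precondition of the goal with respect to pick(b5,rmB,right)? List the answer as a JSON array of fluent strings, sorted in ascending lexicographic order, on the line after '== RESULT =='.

Compute (G \ add) ∪ pre:
  G ∩ del = {}  (empty — regression defined)
  G \ add = {ball_in(b2,rmD), ball_in(b3,rmB), carry(b5,right)} \ {carry(b5,right)} = {ball_in(b2,rmD), ball_in(b3,rmB)}
  ∪ pre   = {ball_in(b2,rmD), ball_in(b3,rmB)} ∪ {ball_in(b5,rmB), free(right), robot_in(rmB)}
          = {ball_in(b2,rmD), ball_in(b3,rmB), ball_in(b5,rmB), free(right), robot_in(rmB)}

== RESULT ==
["ball_in(b2,rmD)", "ball_in(b3,rmB)", "ball_in(b5,rmB)", "free(right)", "robot_in(rmB)"]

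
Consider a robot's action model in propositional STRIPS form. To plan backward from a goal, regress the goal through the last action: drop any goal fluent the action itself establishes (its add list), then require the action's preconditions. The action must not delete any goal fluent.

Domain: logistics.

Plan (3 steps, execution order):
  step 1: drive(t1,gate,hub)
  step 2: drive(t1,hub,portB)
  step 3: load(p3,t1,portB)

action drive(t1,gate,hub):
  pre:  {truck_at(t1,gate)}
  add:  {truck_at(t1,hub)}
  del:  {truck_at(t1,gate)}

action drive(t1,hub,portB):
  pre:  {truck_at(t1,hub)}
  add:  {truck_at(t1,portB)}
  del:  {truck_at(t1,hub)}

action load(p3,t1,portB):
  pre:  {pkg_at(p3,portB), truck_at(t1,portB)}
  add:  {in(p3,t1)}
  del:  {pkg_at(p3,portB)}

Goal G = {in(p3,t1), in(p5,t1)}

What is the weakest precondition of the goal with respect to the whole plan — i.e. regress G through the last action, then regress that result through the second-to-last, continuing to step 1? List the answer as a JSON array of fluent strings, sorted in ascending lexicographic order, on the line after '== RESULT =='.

Work backward from the goal:
  through step 3 (load(p3,t1,portB)): drop {in(p3,t1)}, keep {in(p5,t1)}, require {pkg_at(p3,portB), truck_at(t1,portB)}
    → {in(p5,t1), pkg_at(p3,portB), truck_at(t1,portB)}
  through step 2 (drive(t1,hub,portB)): drop {truck_at(t1,portB)}, keep {in(p5,t1), pkg_at(p3,portB)}, require {truck_at(t1,hub)}
    → {in(p5,t1), pkg_at(p3,portB), truck_at(t1,hub)}
  through step 1 (drive(t1,gate,hub)): drop {truck_at(t1,hub)}, keep {in(p5,t1), pkg_at(p3,portB)}, require {truck_at(t1,gate)}
    → {in(p5,t1), pkg_at(p3,portB), truck_at(t1,gate)}

== RESULT ==
["in(p5,t1)", "pkg_at(p3,portB)", "truck_at(t1,gate)"]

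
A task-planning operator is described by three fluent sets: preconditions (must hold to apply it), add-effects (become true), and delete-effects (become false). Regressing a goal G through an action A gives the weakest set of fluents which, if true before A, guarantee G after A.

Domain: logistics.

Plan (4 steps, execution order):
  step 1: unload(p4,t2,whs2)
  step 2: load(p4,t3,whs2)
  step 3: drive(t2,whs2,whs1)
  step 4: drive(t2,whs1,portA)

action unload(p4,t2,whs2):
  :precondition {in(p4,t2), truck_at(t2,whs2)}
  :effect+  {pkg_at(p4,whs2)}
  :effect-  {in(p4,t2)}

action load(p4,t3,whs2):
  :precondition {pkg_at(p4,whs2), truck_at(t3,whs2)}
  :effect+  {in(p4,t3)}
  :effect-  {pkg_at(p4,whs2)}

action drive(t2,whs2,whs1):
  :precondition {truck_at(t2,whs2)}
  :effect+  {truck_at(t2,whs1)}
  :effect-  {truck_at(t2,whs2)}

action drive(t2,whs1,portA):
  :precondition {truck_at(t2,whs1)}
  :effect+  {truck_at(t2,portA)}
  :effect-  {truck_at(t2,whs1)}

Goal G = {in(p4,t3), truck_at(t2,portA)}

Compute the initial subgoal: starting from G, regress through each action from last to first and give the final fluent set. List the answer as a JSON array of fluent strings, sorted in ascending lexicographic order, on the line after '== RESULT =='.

Work backward from the goal:
  through step 4 (drive(t2,whs1,portA)): drop {truck_at(t2,portA)}, keep {in(p4,t3)}, require {truck_at(t2,whs1)}
    → {in(p4,t3), truck_at(t2,whs1)}
  through step 3 (drive(t2,whs2,whs1)): drop {truck_at(t2,whs1)}, keep {in(p4,t3)}, require {truck_at(t2,whs2)}
    → {in(p4,t3), truck_at(t2,whs2)}
  through step 2 (load(p4,t3,whs2)): drop {in(p4,t3)}, keep {truck_at(t2,whs2)}, require {pkg_at(p4,whs2), truck_at(t3,whs2)}
    → {pkg_at(p4,whs2), truck_at(t2,whs2), truck_at(t3,whs2)}
  through step 1 (unload(p4,t2,whs2)): drop {pkg_at(p4,whs2)}, keep {truck_at(t2,whs2), truck_at(t3,whs2)}, require {in(p4,t2), truck_at(t2,whs2)}
    → {in(p4,t2), truck_at(t2,whs2), truck_at(t3,whs2)}

== RESULT ==
["in(p4,t2)", "truck_at(t2,whs2)", "truck_at(t3,whs2)"]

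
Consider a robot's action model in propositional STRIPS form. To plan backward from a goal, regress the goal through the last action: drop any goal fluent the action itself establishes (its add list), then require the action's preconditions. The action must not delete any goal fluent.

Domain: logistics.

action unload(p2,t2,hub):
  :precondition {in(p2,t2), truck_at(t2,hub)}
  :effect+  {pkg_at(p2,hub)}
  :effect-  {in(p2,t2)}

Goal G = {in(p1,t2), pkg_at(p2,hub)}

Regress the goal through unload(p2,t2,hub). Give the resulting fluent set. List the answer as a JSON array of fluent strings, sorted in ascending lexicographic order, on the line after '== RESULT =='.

Compute (G \ add) ∪ pre:
  G ∩ del = {}  (empty — regression defined)
  G \ add = {in(p1,t2), pkg_at(p2,hub)} \ {pkg_at(p2,hub)} = {in(p1,t2)}
  ∪ pre   = {in(p1,t2)} ∪ {in(p2,t2), truck_at(t2,hub)}
          = {in(p1,t2), in(p2,t2), truck_at(t2,hub)}

== RESULT ==
["in(p1,t2)", "in(p2,t2)", "truck_at(t2,hub)"]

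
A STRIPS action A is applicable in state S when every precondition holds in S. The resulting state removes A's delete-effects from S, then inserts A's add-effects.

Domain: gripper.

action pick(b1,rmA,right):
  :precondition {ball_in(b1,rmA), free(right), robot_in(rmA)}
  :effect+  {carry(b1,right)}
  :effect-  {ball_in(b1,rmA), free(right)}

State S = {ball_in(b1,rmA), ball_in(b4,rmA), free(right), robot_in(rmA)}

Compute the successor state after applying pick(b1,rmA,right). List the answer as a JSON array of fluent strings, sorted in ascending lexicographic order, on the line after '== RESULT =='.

Compute (S \ del) ∪ add:
  pre ⊆ S: {ball_in(b1,rmA), free(right), robot_in(rmA)} ⊆ S  — applicable
  S \ del = {ball_in(b4,rmA), robot_in(rmA)}
  ∪ add   = {ball_in(b4,rmA), carry(b1,right), robot_in(rmA)}

== RESULT ==
["ball_in(b4,rmA)", "carry(b1,right)", "robot_in(rmA)"]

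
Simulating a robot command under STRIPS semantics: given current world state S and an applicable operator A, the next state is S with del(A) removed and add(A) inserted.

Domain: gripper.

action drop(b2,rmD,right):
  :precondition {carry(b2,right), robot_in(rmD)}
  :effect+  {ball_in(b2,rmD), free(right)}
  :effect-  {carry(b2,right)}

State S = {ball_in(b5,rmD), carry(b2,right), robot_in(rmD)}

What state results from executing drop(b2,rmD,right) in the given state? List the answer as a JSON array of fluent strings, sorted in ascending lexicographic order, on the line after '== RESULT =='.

Compute (S \ del) ∪ add:
  pre ⊆ S: {carry(b2,right), robot_in(rmD)} ⊆ S  — applicable
  S \ del = {ball_in(b5,rmD), robot_in(rmD)}
  ∪ add   = {ball_in(b2,rmD), ball_in(b5,rmD), free(right), robot_in(rmD)}

== RESULT ==
["ball_in(b2,rmD)", "ball_in(b5,rmD)", "free(right)", "robot_in(rmD)"]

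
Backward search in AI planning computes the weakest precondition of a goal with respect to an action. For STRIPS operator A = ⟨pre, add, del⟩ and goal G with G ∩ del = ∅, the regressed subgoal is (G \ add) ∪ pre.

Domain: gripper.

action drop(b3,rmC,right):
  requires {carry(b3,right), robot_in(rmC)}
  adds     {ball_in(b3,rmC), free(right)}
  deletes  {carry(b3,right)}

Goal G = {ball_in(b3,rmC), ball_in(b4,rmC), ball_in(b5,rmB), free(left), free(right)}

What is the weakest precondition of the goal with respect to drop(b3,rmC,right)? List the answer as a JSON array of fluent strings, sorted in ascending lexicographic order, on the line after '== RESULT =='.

Regress:
  G ∩ del = {}  (empty — regression defined)
  G \ add = {ball_in(b3,rmC), ball_in(b4,rmC), ball_in(b5,rmB), free(left), free(right)} \ {ball_in(b3,rmC), free(right)} = {ball_in(b4,rmC), ball_in(b5,rmB), free(left)}
  ∪ pre   = {ball_in(b4,rmC), ball_in(b5,rmB), free(left)} ∪ {carry(b3,right), robot_in(rmC)}
          = {ball_in(b4,rmC), ball_in(b5,rmB), carry(b3,right), free(left), robot_in(rmC)}

== RESULT ==
["ball_in(b4,rmC)", "ball_in(b5,rmB)", "carry(b3,right)", "free(left)", "robot_in(rmC)"]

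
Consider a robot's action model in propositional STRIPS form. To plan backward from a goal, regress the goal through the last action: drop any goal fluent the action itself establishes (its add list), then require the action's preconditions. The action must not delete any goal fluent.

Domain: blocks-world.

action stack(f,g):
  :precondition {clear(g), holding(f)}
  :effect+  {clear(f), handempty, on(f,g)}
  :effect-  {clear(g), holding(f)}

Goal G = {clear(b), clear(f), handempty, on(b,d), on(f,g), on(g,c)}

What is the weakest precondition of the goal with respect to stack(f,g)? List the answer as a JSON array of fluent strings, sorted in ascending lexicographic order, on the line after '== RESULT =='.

Regress:
  G ∩ del = {}  (empty — regression defined)
  G \ add = {clear(b), clear(f), handempty, on(b,d), on(f,g), on(g,c)} \ {clear(f), handempty, on(f,g)} = {clear(b), on(b,d), on(g,c)}
  ∪ pre   = {clear(b), on(b,d), on(g,c)} ∪ {clear(g), holding(f)}
          = {clear(b), clear(g), holding(f), on(b,d), on(g,c)}

== RESULT ==
["clear(b)", "clear(g)", "holding(f)", "on(b,d)", "on(g,c)"]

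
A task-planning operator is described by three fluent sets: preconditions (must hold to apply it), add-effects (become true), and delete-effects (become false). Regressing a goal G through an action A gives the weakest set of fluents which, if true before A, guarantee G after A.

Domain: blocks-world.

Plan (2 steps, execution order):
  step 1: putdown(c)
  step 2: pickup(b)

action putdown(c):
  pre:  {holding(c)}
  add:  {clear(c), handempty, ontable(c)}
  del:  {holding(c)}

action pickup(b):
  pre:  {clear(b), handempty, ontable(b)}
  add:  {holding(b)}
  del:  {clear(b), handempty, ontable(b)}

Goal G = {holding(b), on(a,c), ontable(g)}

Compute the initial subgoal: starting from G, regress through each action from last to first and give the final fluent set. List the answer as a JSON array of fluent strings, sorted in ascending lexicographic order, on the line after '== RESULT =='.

Regress step by step:
  through step 2 (pickup(b)): drop {holding(b)}, keep {on(a,c), ontable(g)}, require {clear(b), handempty, ontable(b)}
    → {clear(b), handempty, on(a,c), ontable(b), ontable(g)}
  through step 1 (putdown(c)): drop {handempty}, keep {clear(b), on(a,c), ontable(b), ontable(g)}, require {holding(c)}
    → {clear(b), holding(c), on(a,c), ontable(b), ontable(g)}

== RESULT ==
["clear(b)", "holding(c)", "on(a,c)", "ontable(b)", "ontable(g)"]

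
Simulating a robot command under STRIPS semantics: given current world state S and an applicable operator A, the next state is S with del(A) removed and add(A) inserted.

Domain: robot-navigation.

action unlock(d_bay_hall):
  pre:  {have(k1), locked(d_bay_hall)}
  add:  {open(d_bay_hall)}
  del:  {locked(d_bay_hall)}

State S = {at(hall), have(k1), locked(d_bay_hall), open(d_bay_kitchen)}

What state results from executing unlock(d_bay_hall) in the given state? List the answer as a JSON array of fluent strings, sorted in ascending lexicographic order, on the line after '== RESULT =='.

Progress:
  pre ⊆ S: {have(k1), locked(d_bay_hall)} ⊆ S  — applicable
  S \ del = {at(hall), have(k1), open(d_bay_kitchen)}
  ∪ add   = {at(hall), have(k1), open(d_bay_hall), open(d_bay_kitchen)}

== RESULT ==
["at(hall)", "have(k1)", "open(d_bay_hall)", "open(d_bay_kitchen)"]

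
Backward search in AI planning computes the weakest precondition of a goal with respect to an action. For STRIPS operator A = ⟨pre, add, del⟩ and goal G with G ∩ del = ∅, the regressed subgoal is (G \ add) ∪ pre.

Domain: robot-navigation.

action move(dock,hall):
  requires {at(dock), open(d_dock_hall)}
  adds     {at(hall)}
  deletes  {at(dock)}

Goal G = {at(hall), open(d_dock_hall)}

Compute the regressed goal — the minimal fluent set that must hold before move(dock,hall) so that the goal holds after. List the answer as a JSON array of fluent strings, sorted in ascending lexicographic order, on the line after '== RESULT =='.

Regress:
  G ∩ del = {}  (empty — regression defined)
  G \ add = {at(hall), open(d_dock_hall)} \ {at(hall)} = {open(d_dock_hall)}
  ∪ pre   = {open(d_dock_hall)} ∪ {at(dock), open(d_dock_hall)}
          = {at(dock), open(d_dock_hall)}

== RESULT ==
["at(dock)", "open(d_dock_hall)"]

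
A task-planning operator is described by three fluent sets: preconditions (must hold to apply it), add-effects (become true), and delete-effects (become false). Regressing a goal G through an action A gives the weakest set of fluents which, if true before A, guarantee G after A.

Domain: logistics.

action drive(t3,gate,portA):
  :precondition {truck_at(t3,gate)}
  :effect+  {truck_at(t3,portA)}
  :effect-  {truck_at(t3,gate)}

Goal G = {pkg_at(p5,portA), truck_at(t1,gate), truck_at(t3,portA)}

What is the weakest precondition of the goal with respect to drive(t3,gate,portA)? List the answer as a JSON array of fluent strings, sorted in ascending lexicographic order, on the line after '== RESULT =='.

Regress:
  G ∩ del = {}  (empty — regression defined)
  G \ add = {pkg_at(p5,portA), truck_at(t1,gate), truck_at(t3,portA)} \ {truck_at(t3,portA)} = {pkg_at(p5,portA), truck_at(t1,gate)}
  ∪ pre   = {pkg_at(p5,portA), truck_at(t1,gate)} ∪ {truck_at(t3,gate)}
          = {pkg_at(p5,portA), truck_at(t1,gate), truck_at(t3,gate)}

== RESULT ==
["pkg_at(p5,portA)", "truck_at(t1,gate)", "truck_at(t3,gate)"]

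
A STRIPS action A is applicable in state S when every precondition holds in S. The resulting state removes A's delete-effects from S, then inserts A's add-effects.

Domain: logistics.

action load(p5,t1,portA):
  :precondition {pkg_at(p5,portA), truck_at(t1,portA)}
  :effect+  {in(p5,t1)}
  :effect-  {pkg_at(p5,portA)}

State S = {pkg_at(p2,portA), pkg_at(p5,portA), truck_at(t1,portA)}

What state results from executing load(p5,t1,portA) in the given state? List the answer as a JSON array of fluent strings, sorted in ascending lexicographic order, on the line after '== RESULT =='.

Compute (S \ del) ∪ add:
  pre ⊆ S: {pkg_at(p5,portA), truck_at(t1,portA)} ⊆ S  — applicable
  S \ del = {pkg_at(p2,portA), truck_at(t1,portA)}
  ∪ add   = {in(p5,t1), pkg_at(p2,portA), truck_at(t1,portA)}

== RESULT ==
["in(p5,t1)", "pkg_at(p2,portA)", "truck_at(t1,portA)"]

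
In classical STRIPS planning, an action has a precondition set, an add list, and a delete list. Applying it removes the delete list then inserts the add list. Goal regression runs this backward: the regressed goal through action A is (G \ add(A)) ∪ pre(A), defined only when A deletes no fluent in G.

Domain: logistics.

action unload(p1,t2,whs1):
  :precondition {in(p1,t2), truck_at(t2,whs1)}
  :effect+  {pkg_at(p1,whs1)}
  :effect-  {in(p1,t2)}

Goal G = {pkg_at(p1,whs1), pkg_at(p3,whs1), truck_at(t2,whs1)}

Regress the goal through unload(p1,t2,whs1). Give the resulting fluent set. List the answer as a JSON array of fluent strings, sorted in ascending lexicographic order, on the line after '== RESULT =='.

Regress:
  G ∩ del = {}  (empty — regression defined)
  G \ add = {pkg_at(p1,whs1), pkg_at(p3,whs1), truck_at(t2,whs1)} \ {pkg_at(p1,whs1)} = {pkg_at(p3,whs1), truck_at(t2,whs1)}
  ∪ pre   = {pkg_at(p3,whs1), truck_at(t2,whs1)} ∪ {in(p1,t2), truck_at(t2,whs1)}
          = {in(p1,t2), pkg_at(p3,whs1), truck_at(t2,whs1)}

== RESULT ==
["in(p1,t2)", "pkg_at(p3,whs1)", "truck_at(t2,whs1)"]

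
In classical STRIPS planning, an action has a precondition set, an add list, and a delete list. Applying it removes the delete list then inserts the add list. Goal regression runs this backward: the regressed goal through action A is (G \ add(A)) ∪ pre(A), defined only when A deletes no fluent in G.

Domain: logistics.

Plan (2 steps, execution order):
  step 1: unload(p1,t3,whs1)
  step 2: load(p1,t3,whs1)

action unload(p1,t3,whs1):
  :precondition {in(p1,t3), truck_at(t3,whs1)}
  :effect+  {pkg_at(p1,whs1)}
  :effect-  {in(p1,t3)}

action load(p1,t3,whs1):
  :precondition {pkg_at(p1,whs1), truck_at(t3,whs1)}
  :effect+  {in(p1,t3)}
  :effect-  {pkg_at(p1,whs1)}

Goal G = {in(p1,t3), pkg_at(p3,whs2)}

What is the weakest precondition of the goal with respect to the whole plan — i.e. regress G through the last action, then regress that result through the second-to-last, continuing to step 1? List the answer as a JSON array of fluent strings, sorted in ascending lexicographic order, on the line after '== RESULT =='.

Regress step by step:
  through step 2 (load(p1,t3,whs1)): drop {in(p1,t3)}, keep {pkg_at(p3,whs2)}, require {pkg_at(p1,whs1), truck_at(t3,whs1)}
    → {pkg_at(p1,whs1), pkg_at(p3,whs2), truck_at(t3,whs1)}
  through step 1 (unload(p1,t3,whs1)): drop {pkg_at(p1,whs1)}, keep {pkg_at(p3,whs2), truck_at(t3,whs1)}, require {in(p1,t3), truck_at(t3,whs1)}
    → {in(p1,t3), pkg_at(p3,whs2), truck_at(t3,whs1)}

== RESULT ==
["in(p1,t3)", "pkg_at(p3,whs2)", "truck_at(t3,whs1)"]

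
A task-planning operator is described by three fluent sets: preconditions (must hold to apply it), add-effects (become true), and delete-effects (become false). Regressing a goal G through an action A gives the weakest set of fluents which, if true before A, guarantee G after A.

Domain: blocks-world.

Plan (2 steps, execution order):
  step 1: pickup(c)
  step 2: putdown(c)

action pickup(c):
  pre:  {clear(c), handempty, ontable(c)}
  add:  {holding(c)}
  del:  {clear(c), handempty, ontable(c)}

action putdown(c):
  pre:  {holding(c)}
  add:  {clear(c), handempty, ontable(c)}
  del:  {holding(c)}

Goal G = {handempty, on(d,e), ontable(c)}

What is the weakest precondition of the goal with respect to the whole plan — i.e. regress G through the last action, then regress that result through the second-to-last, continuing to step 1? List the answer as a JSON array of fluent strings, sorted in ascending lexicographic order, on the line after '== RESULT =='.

Work backward from the goal:
  through step 2 (putdown(c)): drop {handempty, ontable(c)}, keep {on(d,e)}, require {holding(c)}
    → {holding(c), on(d,e)}
  through step 1 (pickup(c)): drop {holding(c)}, keep {on(d,e)}, require {clear(c), handempty, ontable(c)}
    → {clear(c), handempty, on(d,e), ontable(c)}

== RESULT ==
["clear(c)", "handempty", "on(d,e)", "ontable(c)"]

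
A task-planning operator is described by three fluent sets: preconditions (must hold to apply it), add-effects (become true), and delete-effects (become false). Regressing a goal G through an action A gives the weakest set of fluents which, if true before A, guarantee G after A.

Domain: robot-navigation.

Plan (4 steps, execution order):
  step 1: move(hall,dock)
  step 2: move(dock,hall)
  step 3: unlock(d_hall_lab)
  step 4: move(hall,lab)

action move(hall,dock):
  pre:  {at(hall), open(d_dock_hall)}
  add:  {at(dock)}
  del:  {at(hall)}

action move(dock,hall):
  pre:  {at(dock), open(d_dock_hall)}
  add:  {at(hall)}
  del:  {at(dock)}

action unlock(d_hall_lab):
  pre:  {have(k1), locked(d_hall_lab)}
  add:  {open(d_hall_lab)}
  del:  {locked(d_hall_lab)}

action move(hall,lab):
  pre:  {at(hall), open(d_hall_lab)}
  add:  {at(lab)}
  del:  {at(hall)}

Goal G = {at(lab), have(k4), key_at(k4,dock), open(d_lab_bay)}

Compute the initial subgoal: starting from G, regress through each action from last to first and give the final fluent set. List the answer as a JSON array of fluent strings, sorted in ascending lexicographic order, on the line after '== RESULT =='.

Regress step by step:
  through step 4 (move(hall,lab)): drop {at(lab)}, keep {have(k4), key_at(k4,dock), open(d_lab_bay)}, require {at(hall), open(d_hall_lab)}
    → {at(hall), have(k4), key_at(k4,dock), open(d_hall_lab), open(d_lab_bay)}
  through step 3 (unlock(d_hall_lab)): drop {open(d_hall_lab)}, keep {at(hall), have(k4), key_at(k4,dock), open(d_lab_bay)}, require {have(k1), locked(d_hall_lab)}
    → {at(hall), have(k1), have(k4), key_at(k4,dock), locked(d_hall_lab), open(d_lab_bay)}
  through step 2 (move(dock,hall)): drop {at(hall)}, keep {have(k1), have(k4), key_at(k4,dock), locked(d_hall_lab), open(d_lab_bay)}, require {at(dock), open(d_dock_hall)}
    → {at(dock), have(k1), have(k4), key_at(k4,dock), locked(d_hall_lab), open(d_dock_hall), open(d_lab_bay)}
  through step 1 (move(hall,dock)): drop {at(dock)}, keep {have(k1), have(k4), key_at(k4,dock), locked(d_hall_lab), open(d_dock_hall), open(d_lab_bay)}, require {at(hall), open(d_dock_hall)}
    → {at(hall), have(k1), have(k4), key_at(k4,dock), locked(d_hall_lab), open(d_dock_hall), open(d_lab_bay)}

== RESULT ==
["at(hall)", "have(k1)", "have(k4)", "key_at(k4,dock)", "locked(d_hall_lab)", "open(d_dock_hall)", "open(d_lab_bay)"]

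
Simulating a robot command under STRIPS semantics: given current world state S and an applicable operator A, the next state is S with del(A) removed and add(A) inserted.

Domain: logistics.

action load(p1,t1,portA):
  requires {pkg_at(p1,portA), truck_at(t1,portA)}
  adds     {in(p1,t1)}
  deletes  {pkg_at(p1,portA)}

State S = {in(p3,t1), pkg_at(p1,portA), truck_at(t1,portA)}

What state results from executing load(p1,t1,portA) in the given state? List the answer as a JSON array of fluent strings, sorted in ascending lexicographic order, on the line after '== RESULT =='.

Compute (S \ del) ∪ add:
  pre ⊆ S: {pkg_at(p1,portA), truck_at(t1,portA)} ⊆ S  — applicable
  S \ del = {in(p3,t1), truck_at(t1,portA)}
  ∪ add   = {in(p1,t1), in(p3,t1), truck_at(t1,portA)}

== RESULT ==
["in(p1,t1)", "in(p3,t1)", "truck_at(t1,portA)"]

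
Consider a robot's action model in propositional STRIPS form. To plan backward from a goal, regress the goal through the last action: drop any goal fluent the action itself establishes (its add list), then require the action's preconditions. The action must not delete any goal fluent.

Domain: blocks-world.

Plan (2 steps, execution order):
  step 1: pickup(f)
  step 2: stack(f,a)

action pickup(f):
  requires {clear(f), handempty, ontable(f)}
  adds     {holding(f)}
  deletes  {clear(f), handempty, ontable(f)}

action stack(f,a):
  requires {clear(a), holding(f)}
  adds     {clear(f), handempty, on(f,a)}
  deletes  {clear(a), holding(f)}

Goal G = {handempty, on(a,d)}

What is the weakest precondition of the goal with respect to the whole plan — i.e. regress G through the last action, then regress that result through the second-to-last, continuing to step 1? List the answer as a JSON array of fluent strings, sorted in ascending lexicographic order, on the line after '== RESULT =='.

Work backward from the goal:
  through step 2 (stack(f,a)): drop {handempty}, keep {on(a,d)}, require {clear(a), holding(f)}
    → {clear(a), holding(f), on(a,d)}
  through step 1 (pickup(f)): drop {holding(f)}, keep {clear(a), on(a,d)}, require {clear(f), handempty, ontable(f)}
    → {clear(a), clear(f), handempty, on(a,d), ontable(f)}

== RESULT ==
["clear(a)", "clear(f)", "handempty", "on(a,d)", "ontable(f)"]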